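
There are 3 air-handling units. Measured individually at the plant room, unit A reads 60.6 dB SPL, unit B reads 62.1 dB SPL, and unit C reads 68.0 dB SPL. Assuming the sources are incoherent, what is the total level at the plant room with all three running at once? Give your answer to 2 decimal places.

69.58 dB SPL

Uncorrelated sources add in intensity (power), not in dB.
L_total = 10·log₁₀(10^(60.6/10) + 10^(62.1/10) + 10^(68.0/10)) = 10·log₁₀(9080000) = 69.58 dB SPL.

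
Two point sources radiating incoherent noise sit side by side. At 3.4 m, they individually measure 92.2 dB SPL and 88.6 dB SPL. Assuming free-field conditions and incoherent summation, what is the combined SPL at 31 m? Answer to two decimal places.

74.58 dB SPL

Combined at 3.4 m: 10·log₁₀(10^(92.2/10)+10^(88.6/10)) = 93.773 dB SPL.
Then apply −20·log₁₀(31/3.4) = -19.198 dB → 74.58 dB SPL.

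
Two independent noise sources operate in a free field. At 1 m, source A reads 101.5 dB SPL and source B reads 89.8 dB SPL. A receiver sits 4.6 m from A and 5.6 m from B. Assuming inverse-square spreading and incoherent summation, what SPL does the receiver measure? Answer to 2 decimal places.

At the listener: L_A = 101.5 − 20·log₁₀(4.6) = 88.245 dB; L_B = 89.8 − 20·log₁₀(5.6) = 74.836 dB.
Combined: 10·log₁₀(10^(88.245/10)+10^(74.836/10)) = 88.44 dB SPL.

88.44 dB SPL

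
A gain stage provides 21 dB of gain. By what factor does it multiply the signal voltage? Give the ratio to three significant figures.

11.2

Voltage ratio = 10^(dB/20).
10^(21/20) = 10^(1.050) = 11.2.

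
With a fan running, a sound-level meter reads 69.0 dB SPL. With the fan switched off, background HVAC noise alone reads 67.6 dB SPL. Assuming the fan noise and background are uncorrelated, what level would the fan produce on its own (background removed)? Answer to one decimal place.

Subtract intensities: L_src = 10·log₁₀(10^(L_total/10) − 10^(L_bg/10)).
L_src = 10·log₁₀(10^(69.0/10) − 10^(67.6/10)) = 10·log₁₀(2189000) = 63.4 dB SPL.

63.4 dB SPL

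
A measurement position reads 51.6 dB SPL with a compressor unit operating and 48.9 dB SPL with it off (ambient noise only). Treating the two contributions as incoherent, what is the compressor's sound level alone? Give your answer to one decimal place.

48.3 dB SPL

Remove the background by subtracting linear intensities:
L_src = 10·log₁₀(10^(51.6/10) − 10^(48.9/10)) = 10·log₁₀(66920) = 48.3 dB SPL.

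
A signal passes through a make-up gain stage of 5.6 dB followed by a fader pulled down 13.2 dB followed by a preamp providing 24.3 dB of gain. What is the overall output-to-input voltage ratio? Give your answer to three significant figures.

Net gain = 5.6 + (−13.2) + 24.3 = 16.7 dB.
Voltage ratio = 10^(16.7/20) = 6.84.

6.84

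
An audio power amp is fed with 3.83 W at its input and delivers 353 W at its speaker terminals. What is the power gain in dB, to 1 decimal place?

For a power ratio, dB = 10·log₁₀(P₂/P₁).
10·log₁₀(353/3.83) = 10·log₁₀(92.17) = 19.6 dB.

19.6 dB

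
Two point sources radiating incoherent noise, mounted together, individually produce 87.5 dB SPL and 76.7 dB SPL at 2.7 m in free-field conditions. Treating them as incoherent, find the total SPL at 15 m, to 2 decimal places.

Combined at 2.7 m: 10·log₁₀(10^(87.5/10)+10^(76.7/10)) = 87.847 dB SPL.
Then apply −20·log₁₀(15/2.7) = -14.895 dB → 72.95 dB SPL.

72.95 dB SPL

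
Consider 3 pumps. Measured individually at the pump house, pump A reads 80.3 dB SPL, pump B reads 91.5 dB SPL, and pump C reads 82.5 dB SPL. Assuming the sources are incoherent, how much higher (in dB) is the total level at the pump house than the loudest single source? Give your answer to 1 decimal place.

0.8 dB

Uncorrelated sources add in intensity (power), not in dB.
L_total = 10·log₁₀(10^(80.3/10) + 10^(91.5/10) + 10^(82.5/10)) = 92.30 dB SPL.
Excess over the loudest (91.5 dB): 92.30 − 91.5 = 0.8 dB.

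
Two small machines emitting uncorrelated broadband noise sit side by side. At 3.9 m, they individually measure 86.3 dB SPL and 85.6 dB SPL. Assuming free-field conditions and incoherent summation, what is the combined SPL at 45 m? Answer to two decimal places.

67.73 dB SPL

Combined at 3.9 m: 10·log₁₀(10^(86.3/10)+10^(85.6/10)) = 88.974 dB SPL.
Then apply −20·log₁₀(45/3.9) = -21.243 dB → 67.73 dB SPL.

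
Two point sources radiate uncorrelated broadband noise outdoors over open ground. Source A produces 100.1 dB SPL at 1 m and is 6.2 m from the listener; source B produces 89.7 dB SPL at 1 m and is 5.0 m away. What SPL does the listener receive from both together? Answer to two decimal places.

At the listener: L_A = 100.1 − 20·log₁₀(6.2) = 84.252 dB; L_B = 89.7 − 20·log₁₀(5.0) = 75.721 dB.
Combined: 10·log₁₀(10^(84.252/10)+10^(75.721/10)) = 84.82 dB SPL.

84.82 dB SPL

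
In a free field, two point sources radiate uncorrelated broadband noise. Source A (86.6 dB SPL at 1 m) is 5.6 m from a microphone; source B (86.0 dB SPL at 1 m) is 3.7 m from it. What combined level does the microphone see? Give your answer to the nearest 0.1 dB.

At the listener: L_A = 86.6 − 20·log₁₀(5.6) = 71.64 dB; L_B = 86.0 − 20·log₁₀(3.7) = 74.64 dB.
Combined: 10·log₁₀(10^(71.64/10)+10^(74.64/10)) = 76.4 dB SPL.

76.4 dB SPL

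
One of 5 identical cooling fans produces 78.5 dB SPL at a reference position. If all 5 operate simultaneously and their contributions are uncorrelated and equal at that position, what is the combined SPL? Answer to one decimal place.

5 equal incoherent sources raise the level by 10·log₁₀(5) = 6.99 dB.
L_total = 78.5 + 6.99 = 85.5 dB SPL.

85.5 dB SPL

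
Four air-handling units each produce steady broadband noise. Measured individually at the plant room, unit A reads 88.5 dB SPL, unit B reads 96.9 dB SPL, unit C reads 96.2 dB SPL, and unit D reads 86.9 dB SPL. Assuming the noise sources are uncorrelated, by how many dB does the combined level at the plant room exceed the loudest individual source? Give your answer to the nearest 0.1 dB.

Uncorrelated sources add in intensity (power), not in dB.
L_total = 10·log₁₀(10^(88.5/10) + 10^(96.9/10) + 10^(96.2/10) + 10^(86.9/10)) = 100.11 dB SPL.
Excess over the loudest (96.9 dB): 100.11 − 96.9 = 3.2 dB.

3.2 dB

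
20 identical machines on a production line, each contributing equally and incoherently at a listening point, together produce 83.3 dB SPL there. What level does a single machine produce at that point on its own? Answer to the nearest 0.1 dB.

70.3 dB SPL

20 equal incoherent sources add 10·log₁₀(20) = 13.01 dB over one source.
L_one = 83.3 − 13.01 = 70.3 dB SPL.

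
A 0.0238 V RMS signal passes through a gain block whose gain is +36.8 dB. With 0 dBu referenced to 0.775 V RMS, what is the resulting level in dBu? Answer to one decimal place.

Input level: 20·log₁₀(0.0238/0.775) = -30.25 dBu.
Output: -30.25 + 36.8 = +6.5 dBu.

+6.5 dBu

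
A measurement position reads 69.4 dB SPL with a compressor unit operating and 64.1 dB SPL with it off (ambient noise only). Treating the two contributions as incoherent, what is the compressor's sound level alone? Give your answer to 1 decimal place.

Subtract intensities: L_src = 10·log₁₀(10^(L_total/10) − 10^(L_bg/10)).
L_src = 10·log₁₀(10^(69.4/10) − 10^(64.1/10)) = 10·log₁₀(6139000) = 67.9 dB SPL.

67.9 dB SPL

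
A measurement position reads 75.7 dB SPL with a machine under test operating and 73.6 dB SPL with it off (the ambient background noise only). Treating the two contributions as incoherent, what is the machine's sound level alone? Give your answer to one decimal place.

Subtract intensities: L_src = 10·log₁₀(10^(L_total/10) − 10^(L_bg/10)).
L_src = 10·log₁₀(10^(75.7/10) − 10^(73.6/10)) = 10·log₁₀(14240000) = 71.5 dB SPL.

71.5 dB SPL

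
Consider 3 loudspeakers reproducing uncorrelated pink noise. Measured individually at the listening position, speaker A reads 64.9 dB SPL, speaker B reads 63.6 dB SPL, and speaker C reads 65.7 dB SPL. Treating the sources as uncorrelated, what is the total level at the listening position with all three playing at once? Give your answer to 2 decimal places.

69.59 dB SPL

Uncorrelated sources add in intensity (power), not in dB.
L_total = 10·log₁₀(10^(64.9/10) + 10^(63.6/10) + 10^(65.7/10)) = 10·log₁₀(9097000) = 69.59 dB SPL.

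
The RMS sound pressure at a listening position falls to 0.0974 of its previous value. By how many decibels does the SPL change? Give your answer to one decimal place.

SPL change from a pressure ratio uses the 20·log₁₀ form:
20·log₁₀(0.0974) = -20.2 dB.

-20.2 dB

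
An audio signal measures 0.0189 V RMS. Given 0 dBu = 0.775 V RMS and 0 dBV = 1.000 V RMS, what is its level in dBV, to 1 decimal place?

-34.5 dBV

dBV = 20·log₁₀(V / 1.000 V).
20·log₁₀(0.0189/1.000) = -34.5 dBV.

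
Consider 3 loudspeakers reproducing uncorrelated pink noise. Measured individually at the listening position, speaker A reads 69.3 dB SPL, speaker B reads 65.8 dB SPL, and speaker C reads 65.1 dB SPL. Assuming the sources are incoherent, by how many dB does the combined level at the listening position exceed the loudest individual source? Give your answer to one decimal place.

Uncorrelated sources add in intensity (power), not in dB.
L_total = 10·log₁₀(10^(69.3/10) + 10^(65.8/10) + 10^(65.1/10)) = 71.92 dB SPL.
Excess over the loudest (69.3 dB): 71.92 − 69.3 = 2.6 dB.

2.6 dB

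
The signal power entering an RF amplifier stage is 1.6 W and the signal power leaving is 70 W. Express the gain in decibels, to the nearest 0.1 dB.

For a power ratio, dB = 10·log₁₀(P₂/P₁).
10·log₁₀(70/1.6) = 10·log₁₀(43.75) = 16.4 dB.

16.4 dB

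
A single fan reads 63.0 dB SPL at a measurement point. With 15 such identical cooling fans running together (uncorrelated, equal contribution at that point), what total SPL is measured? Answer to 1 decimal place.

74.8 dB SPL

15 equal incoherent sources raise the level by 10·log₁₀(15) = 11.76 dB.
L_total = 63.0 + 11.76 = 74.8 dB SPL.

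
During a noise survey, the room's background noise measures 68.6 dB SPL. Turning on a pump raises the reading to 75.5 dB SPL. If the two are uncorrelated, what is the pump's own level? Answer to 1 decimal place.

74.5 dB SPL

Background correction is a power subtraction:
L_src = 10·log₁₀(10^(75.5/10) − 10^(68.6/10)) = 10·log₁₀(28240000) = 74.5 dB SPL.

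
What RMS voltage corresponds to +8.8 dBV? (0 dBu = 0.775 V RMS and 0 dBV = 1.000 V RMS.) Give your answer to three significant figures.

2.75 V

V = 1.000 V × 10^(+8.8/20).
= 1.000 × 2.754 = 2.75 V.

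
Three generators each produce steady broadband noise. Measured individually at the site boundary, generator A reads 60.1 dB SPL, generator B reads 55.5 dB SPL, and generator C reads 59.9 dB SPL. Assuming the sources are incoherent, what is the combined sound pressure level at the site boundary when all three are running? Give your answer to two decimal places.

Uncorrelated sources add in intensity (power), not in dB.
L_total = 10·log₁₀(10^(60.1/10) + 10^(55.5/10) + 10^(59.9/10)) = 10·log₁₀(2355000) = 63.72 dB SPL.

63.72 dB SPL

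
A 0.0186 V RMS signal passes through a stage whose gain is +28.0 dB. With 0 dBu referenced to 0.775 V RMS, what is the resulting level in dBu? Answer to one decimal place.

-4.4 dBu

Input level: 20·log₁₀(0.0186/0.775) = -32.40 dBu.
Output: -32.40 + 28.0 = -4.4 dBu.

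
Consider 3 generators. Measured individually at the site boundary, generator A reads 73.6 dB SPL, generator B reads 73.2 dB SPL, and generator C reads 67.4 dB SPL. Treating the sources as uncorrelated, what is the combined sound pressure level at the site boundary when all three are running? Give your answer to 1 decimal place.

Add the sources as powers (linear), then convert back to dB:
L_total = 10·log₁₀(10^(73.6/10) + 10^(73.2/10) + 10^(67.4/10)) = 10·log₁₀(49300000) = 76.9 dB SPL.

76.9 dB SPL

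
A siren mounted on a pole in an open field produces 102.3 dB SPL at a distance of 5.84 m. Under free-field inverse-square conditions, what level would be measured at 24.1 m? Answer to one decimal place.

For a point source in a free field, ΔL = −20·log₁₀(d₂/d₁).
ΔL = −20·log₁₀(24.1/5.84) = -12.31 dB, so L₂ = 102.3 + (-12.31) = 90.0 dB SPL.

90.0 dB SPL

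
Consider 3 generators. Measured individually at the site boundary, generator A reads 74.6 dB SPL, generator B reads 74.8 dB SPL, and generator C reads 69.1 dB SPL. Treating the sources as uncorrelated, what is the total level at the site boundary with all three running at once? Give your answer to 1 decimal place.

Incoherent sources sum as intensities:
L_total = 10·log₁₀(10^(74.6/10) + 10^(74.8/10) + 10^(69.1/10)) = 10·log₁₀(67170000) = 78.3 dB SPL.

78.3 dB SPL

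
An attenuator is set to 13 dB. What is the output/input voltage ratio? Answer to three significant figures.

Voltage ratio = 10^(dB/20).
10^(-13/20) = 10^(-0.6500) = 0.224.

0.224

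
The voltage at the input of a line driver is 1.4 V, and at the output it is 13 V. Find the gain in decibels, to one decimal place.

For a voltage ratio, dB = 20·log₁₀(V₂/V₁).
20·log₁₀(13/1.4) = 20·log₁₀(9.286) = 19.4 dB.

19.4 dB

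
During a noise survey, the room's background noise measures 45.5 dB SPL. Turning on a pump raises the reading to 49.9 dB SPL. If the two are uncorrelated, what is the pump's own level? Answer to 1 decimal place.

Background correction is a power subtraction:
L_src = 10·log₁₀(10^(49.9/10) − 10^(45.5/10)) = 10·log₁₀(62240) = 47.9 dB SPL.

47.9 dB SPL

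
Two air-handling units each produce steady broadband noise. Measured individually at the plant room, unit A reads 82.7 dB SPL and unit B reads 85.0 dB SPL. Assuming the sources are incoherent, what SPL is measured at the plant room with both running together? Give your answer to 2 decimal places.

87.01 dB SPL

Incoherent sources sum as intensities:
L_total = 10·log₁₀(10^(82.7/10) + 10^(85.0/10)) = 10·log₁₀(502400000) = 87.01 dB SPL.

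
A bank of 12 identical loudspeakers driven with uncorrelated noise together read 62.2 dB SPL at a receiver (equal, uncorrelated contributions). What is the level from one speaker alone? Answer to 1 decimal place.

51.4 dB SPL

12 equal incoherent sources add 10·log₁₀(12) = 10.79 dB over one source.
L_one = 62.2 − 10.79 = 51.4 dB SPL.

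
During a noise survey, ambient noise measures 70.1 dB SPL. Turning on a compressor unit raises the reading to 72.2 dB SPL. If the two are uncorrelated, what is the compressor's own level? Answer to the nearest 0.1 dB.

68.0 dB SPL

Subtract intensities: L_src = 10·log₁₀(10^(L_total/10) − 10^(L_bg/10)).
L_src = 10·log₁₀(10^(72.2/10) − 10^(70.1/10)) = 10·log₁₀(6363000) = 68.0 dB SPL.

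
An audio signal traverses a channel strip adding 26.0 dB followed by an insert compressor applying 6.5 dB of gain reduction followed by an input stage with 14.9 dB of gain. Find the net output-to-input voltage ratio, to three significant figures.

52.5

Net gain = 26.0 + (−6.5) + 14.9 = 34.4 dB.
Voltage ratio = 10^(34.4/20) = 52.5.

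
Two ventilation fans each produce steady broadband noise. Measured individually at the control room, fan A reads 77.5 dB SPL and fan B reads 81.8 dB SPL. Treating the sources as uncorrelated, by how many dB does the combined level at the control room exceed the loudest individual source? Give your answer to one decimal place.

Add the sources as powers (linear), then convert back to dB:
L_total = 10·log₁₀(10^(77.5/10) + 10^(81.8/10)) = 83.17 dB SPL.
Excess over the loudest (81.8 dB): 83.17 − 81.8 = 1.4 dB.

1.4 dB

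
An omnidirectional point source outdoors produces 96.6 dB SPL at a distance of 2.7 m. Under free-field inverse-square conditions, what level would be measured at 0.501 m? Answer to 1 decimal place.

111.2 dB SPL

Inverse-square spreading gives ΔL = −20·log₁₀(d₂/d₁).
ΔL = −20·log₁₀(0.501/2.7) = 14.63 dB, so L₂ = 96.6 + (14.63) = 111.2 dB SPL.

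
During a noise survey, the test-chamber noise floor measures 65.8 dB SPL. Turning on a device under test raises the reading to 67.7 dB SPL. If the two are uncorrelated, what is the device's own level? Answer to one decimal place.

63.2 dB SPL

Subtract intensities: L_src = 10·log₁₀(10^(L_total/10) − 10^(L_bg/10)).
L_src = 10·log₁₀(10^(67.7/10) − 10^(65.8/10)) = 10·log₁₀(2087000) = 63.2 dB SPL.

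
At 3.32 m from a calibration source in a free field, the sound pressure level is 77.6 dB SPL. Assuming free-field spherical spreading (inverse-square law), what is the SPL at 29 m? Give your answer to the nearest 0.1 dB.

Inverse-square spreading gives ΔL = −20·log₁₀(d₂/d₁).
ΔL = −20·log₁₀(29/3.32) = -18.83 dB, so L₂ = 77.6 + (-18.83) = 58.8 dB SPL.

58.8 dB SPL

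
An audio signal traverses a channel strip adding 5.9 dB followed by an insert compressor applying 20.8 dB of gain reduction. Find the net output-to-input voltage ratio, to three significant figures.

Net gain = 5.9 + (−20.8) = -14.9 dB.
Voltage ratio = 10^(-14.9/20) = 0.180.

0.180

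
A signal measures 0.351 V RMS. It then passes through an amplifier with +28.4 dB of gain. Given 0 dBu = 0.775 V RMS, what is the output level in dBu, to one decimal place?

+21.5 dBu

Input level: 20·log₁₀(0.351/0.775) = -6.88 dBu.
Output: -6.88 + 28.4 = +21.5 dBu.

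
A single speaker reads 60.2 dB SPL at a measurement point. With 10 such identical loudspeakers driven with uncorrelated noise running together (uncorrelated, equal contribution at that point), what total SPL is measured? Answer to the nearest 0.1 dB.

70.2 dB SPL

10 equal incoherent sources raise the level by 10·log₁₀(10) = 10.00 dB.
L_total = 60.2 + 10.00 = 70.2 dB SPL.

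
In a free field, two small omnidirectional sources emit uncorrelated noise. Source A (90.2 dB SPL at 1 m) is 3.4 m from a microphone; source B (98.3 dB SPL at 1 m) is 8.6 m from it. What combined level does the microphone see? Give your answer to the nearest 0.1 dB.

82.6 dB SPL

At the listener: L_A = 90.2 − 20·log₁₀(3.4) = 79.57 dB; L_B = 98.3 − 20·log₁₀(8.6) = 79.61 dB.
Combined: 10·log₁₀(10^(79.57/10)+10^(79.61/10)) = 82.6 dB SPL.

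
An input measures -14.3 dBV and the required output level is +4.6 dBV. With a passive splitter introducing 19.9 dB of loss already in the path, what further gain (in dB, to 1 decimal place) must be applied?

38.8 dB

The required make-up gain is the shortfall in the dB sum.
G = +4.6 − (-14.3) + 19.9 = 38.8 dB.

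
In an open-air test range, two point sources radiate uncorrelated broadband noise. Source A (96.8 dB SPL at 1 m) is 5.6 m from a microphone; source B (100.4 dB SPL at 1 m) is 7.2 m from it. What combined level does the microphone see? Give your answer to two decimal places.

85.61 dB SPL

At the listener: L_A = 96.8 − 20·log₁₀(5.6) = 81.836 dB; L_B = 100.4 − 20·log₁₀(7.2) = 83.253 dB.
Combined: 10·log₁₀(10^(81.836/10)+10^(83.253/10)) = 85.61 dB SPL.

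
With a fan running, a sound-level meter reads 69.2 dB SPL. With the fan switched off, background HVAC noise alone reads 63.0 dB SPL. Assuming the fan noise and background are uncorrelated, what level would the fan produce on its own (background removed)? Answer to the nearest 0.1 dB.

Remove the background by subtracting linear intensities:
L_src = 10·log₁₀(10^(69.2/10) − 10^(63.0/10)) = 10·log₁₀(6322000) = 68.0 dB SPL.

68.0 dB SPL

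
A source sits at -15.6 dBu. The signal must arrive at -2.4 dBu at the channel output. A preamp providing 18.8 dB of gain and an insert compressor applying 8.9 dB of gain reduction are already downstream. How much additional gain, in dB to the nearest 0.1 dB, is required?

3.3 dB

The required make-up gain is the shortfall in the dB sum.
G = -2.4 − (-15.6) − 18.8 + 8.9 = 3.3 dB.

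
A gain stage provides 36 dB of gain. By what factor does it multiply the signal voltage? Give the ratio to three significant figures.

Voltage ratio = 10^(dB/20).
10^(36/20) = 10^(1.800) = 63.1.

63.1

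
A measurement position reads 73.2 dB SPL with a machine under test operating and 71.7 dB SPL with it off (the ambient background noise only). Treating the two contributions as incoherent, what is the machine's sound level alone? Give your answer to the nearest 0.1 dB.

67.9 dB SPL

Subtract intensities: L_src = 10·log₁₀(10^(L_total/10) − 10^(L_bg/10)).
L_src = 10·log₁₀(10^(73.2/10) − 10^(71.7/10)) = 10·log₁₀(6102000) = 67.9 dB SPL.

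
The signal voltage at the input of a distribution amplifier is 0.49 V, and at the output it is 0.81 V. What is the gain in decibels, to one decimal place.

4.4 dB

Voltage ratio → dB uses the 20·log₁₀ form:
20·log₁₀(0.81/0.49) = 20·log₁₀(1.653) = 4.4 dB.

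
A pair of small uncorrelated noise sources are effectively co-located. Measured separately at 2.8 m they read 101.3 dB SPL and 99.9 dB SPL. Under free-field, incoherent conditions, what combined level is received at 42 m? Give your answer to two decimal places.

Combined at 2.8 m: 10·log₁₀(10^(101.3/10)+10^(99.9/10)) = 103.666 dB SPL.
Then apply −20·log₁₀(42/2.8) = -23.522 dB → 80.14 dB SPL.

80.14 dB SPL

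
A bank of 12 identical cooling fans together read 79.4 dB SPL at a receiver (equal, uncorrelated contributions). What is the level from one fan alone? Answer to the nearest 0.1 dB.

12 equal incoherent sources add 10·log₁₀(12) = 10.79 dB over one source.
L_one = 79.4 − 10.79 = 68.6 dB SPL.

68.6 dB SPL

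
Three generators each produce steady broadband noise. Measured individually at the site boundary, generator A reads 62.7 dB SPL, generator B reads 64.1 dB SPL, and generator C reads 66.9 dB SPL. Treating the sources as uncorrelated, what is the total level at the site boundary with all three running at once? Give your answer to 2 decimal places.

69.70 dB SPL

Uncorrelated sources add in intensity (power), not in dB.
L_total = 10·log₁₀(10^(62.7/10) + 10^(64.1/10) + 10^(66.9/10)) = 10·log₁₀(9330000) = 69.70 dB SPL.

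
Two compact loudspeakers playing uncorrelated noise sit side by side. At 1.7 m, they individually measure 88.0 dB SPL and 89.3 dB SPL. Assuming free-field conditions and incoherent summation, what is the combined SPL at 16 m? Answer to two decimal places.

72.24 dB SPL

Combined at 1.7 m: 10·log₁₀(10^(88.0/10)+10^(89.3/10)) = 91.709 dB SPL.
Then apply −20·log₁₀(16/1.7) = -19.473 dB → 72.24 dB SPL.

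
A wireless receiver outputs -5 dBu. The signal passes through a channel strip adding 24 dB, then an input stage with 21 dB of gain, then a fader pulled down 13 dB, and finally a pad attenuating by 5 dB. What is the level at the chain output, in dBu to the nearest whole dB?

Gain stages sum in dB:
-5 + 24 + 21 − 13 − 5 = +22 dBu.

+22 dBu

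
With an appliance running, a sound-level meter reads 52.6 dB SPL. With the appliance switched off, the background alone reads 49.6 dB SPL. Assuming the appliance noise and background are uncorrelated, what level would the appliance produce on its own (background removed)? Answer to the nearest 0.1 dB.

49.6 dB SPL

Background correction is a power subtraction:
L_src = 10·log₁₀(10^(52.6/10) − 10^(49.6/10)) = 10·log₁₀(90770) = 49.6 dB SPL.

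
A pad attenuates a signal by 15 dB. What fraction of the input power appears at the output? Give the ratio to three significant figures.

0.0316

Power ratio = 10^(dB/10).
10^(-15/10) = 10^(-1.500) = 0.0316.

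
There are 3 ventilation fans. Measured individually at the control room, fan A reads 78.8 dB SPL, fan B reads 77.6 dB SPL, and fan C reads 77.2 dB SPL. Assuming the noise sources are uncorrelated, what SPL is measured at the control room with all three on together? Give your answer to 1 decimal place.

Uncorrelated sources add in intensity (power), not in dB.
L_total = 10·log₁₀(10^(78.8/10) + 10^(77.6/10) + 10^(77.2/10)) = 10·log₁₀(185900000) = 82.7 dB SPL.

82.7 dB SPL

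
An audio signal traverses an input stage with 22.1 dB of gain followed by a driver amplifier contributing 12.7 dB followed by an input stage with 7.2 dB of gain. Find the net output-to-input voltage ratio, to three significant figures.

Net gain = 22.1 + 12.7 + 7.2 = 42.0 dB.
Voltage ratio = 10^(42.0/20) = 126.

126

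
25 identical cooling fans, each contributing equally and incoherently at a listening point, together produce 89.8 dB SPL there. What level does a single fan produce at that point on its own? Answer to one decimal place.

75.8 dB SPL

25 equal incoherent sources add 10·log₁₀(25) = 13.98 dB over one source.
L_one = 89.8 − 13.98 = 75.8 dB SPL.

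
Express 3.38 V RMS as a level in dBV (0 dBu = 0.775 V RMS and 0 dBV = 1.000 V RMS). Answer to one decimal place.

dBV = 20·log₁₀(V / 1.000 V).
20·log₁₀(3.38/1.000) = +10.6 dBV.

+10.6 dBV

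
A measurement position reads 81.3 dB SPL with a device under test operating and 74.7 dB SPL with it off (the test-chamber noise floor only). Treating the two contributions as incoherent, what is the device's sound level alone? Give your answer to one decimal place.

Background correction is a power subtraction:
L_src = 10·log₁₀(10^(81.3/10) − 10^(74.7/10)) = 10·log₁₀(105400000) = 80.2 dB SPL.

80.2 dB SPL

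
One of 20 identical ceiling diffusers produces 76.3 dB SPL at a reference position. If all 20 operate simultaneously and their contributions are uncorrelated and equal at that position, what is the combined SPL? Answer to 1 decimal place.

20 equal incoherent sources raise the level by 10·log₁₀(20) = 13.01 dB.
L_total = 76.3 + 13.01 = 89.3 dB SPL.

89.3 dB SPL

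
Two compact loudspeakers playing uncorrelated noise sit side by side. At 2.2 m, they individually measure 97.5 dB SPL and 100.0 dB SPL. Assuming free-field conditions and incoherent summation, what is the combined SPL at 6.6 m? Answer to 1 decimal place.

92.4 dB SPL

Combined at 2.2 m: 10·log₁₀(10^(97.5/10)+10^(100.0/10)) = 101.94 dB SPL.
Then apply −20·log₁₀(6.6/2.2) = -9.54 dB → 92.4 dB SPL.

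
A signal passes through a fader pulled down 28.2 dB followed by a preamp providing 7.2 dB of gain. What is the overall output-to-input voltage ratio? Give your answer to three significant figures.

Net gain = (−28.2) + 7.2 = -21.0 dB.
Voltage ratio = 10^(-21.0/20) = 0.0891.

0.0891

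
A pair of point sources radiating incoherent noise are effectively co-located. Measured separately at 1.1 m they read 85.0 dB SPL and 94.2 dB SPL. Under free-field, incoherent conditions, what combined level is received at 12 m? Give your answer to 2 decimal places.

73.94 dB SPL

Combined at 1.1 m: 10·log₁₀(10^(85.0/10)+10^(94.2/10)) = 94.693 dB SPL.
Then apply −20·log₁₀(12/1.1) = -20.756 dB → 73.94 dB SPL.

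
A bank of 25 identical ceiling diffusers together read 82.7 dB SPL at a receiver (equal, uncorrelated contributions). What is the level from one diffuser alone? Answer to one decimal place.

68.7 dB SPL

25 equal incoherent sources add 10·log₁₀(25) = 13.98 dB over one source.
L_one = 82.7 − 13.98 = 68.7 dB SPL.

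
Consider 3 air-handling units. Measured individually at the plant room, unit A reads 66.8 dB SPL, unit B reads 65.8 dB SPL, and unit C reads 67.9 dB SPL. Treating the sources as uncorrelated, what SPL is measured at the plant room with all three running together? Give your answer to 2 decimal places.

71.69 dB SPL

Add the sources as powers (linear), then convert back to dB:
L_total = 10·log₁₀(10^(66.8/10) + 10^(65.8/10) + 10^(67.9/10)) = 10·log₁₀(14750000) = 71.69 dB SPL.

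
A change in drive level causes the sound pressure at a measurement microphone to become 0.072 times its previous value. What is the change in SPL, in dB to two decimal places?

-22.85 dB

Sound pressure is an amplitude quantity: ΔL = 20·log₁₀(p₂/p₁).
20·log₁₀(0.072) = -22.85 dB.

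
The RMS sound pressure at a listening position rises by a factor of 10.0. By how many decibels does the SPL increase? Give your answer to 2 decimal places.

20.00 dB

SPL change from a pressure ratio uses the 20·log₁₀ form:
20·log₁₀(10.0) = 20.00 dB.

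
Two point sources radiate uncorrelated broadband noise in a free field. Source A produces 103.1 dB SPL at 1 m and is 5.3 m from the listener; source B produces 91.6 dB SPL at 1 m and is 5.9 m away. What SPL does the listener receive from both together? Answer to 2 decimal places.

88.86 dB SPL

At the listener: L_A = 103.1 − 20·log₁₀(5.3) = 88.614 dB; L_B = 91.6 − 20·log₁₀(5.9) = 76.183 dB.
Combined: 10·log₁₀(10^(88.614/10)+10^(76.183/10)) = 88.86 dB SPL.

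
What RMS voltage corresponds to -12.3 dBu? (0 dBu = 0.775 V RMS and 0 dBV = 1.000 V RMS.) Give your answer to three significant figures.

0.188 V

V = 0.775 V × 10^(-12.3/20).
= 0.775 × 0.2427 = 0.188 V.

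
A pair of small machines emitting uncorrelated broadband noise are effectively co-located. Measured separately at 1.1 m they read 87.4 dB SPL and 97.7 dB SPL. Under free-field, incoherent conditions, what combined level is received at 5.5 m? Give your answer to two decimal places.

84.11 dB SPL

Combined at 1.1 m: 10·log₁₀(10^(87.4/10)+10^(97.7/10)) = 98.087 dB SPL.
Then apply −20·log₁₀(5.5/1.1) = -13.979 dB → 84.11 dB SPL.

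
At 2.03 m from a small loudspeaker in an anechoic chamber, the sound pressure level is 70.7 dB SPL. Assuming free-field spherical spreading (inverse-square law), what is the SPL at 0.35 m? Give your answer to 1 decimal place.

Free-field point source: level drops by 20·log₁₀ of the distance ratio.
ΔL = −20·log₁₀(0.35/2.03) = 15.27 dB, so L₂ = 70.7 + (15.27) = 86.0 dB SPL.

86.0 dB SPL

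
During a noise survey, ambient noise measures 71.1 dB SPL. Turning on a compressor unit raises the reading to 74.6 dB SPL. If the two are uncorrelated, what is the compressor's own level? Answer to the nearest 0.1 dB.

Background correction is a power subtraction:
L_src = 10·log₁₀(10^(74.6/10) − 10^(71.1/10)) = 10·log₁₀(15960000) = 72.0 dB SPL.

72.0 dB SPL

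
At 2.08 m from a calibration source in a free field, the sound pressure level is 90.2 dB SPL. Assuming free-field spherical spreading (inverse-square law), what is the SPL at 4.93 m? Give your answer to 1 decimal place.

For a point source in a free field, ΔL = −20·log₁₀(d₂/d₁).
ΔL = −20·log₁₀(4.93/2.08) = -7.50 dB, so L₂ = 90.2 + (-7.50) = 82.7 dB SPL.

82.7 dB SPL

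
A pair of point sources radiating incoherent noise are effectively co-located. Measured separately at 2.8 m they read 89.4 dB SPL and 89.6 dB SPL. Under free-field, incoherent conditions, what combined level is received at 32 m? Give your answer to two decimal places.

Combined at 2.8 m: 10·log₁₀(10^(89.4/10)+10^(89.6/10)) = 92.511 dB SPL.
Then apply −20·log₁₀(32/2.8) = -21.160 dB → 71.35 dB SPL.

71.35 dB SPL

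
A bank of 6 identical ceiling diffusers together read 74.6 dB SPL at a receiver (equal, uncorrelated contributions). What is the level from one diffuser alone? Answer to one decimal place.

6 equal incoherent sources add 10·log₁₀(6) = 7.78 dB over one source.
L_one = 74.6 − 7.78 = 66.8 dB SPL.

66.8 dB SPL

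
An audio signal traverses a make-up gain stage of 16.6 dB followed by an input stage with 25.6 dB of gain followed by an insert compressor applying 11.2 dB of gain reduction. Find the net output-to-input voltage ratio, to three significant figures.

35.5

Net gain = 16.6 + 25.6 + (−11.2) = 31.0 dB.
Voltage ratio = 10^(31.0/20) = 35.5.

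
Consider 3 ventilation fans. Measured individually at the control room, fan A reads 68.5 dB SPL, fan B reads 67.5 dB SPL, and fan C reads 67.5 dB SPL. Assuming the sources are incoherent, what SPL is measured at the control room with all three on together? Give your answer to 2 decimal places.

72.63 dB SPL

Incoherent sources sum as intensities:
L_total = 10·log₁₀(10^(68.5/10) + 10^(67.5/10) + 10^(67.5/10)) = 10·log₁₀(18330000) = 72.63 dB SPL.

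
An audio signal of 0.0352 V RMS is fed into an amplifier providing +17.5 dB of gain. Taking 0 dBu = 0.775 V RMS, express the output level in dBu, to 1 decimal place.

-9.4 dBu

Input level: 20·log₁₀(0.0352/0.775) = -26.86 dBu.
Output: -26.86 + 17.5 = -9.4 dBu.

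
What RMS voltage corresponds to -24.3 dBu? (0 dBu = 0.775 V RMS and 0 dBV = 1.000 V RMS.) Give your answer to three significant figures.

V = 0.775 V × 10^(-24.3/20).
= 0.775 × 0.06095 = 0.0472 V.

0.0472 V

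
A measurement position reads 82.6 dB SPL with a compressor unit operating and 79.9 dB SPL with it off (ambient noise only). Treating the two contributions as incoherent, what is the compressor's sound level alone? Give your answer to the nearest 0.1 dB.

Background correction is a power subtraction:
L_src = 10·log₁₀(10^(82.6/10) − 10^(79.9/10)) = 10·log₁₀(84250000) = 79.3 dB SPL.

79.3 dB SPL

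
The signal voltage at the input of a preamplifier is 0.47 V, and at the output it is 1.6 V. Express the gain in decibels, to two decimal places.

10.64 dB

Voltage is an amplitude quantity, so gain = 20·log₁₀(V_out/V_in).
20·log₁₀(1.6/0.47) = 20·log₁₀(3.404) = 10.64 dB.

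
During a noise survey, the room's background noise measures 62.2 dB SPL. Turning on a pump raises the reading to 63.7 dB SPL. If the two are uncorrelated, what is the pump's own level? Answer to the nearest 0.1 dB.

Background correction is a power subtraction:
L_src = 10·log₁₀(10^(63.7/10) − 10^(62.2/10)) = 10·log₁₀(684600) = 58.4 dB SPL.

58.4 dB SPL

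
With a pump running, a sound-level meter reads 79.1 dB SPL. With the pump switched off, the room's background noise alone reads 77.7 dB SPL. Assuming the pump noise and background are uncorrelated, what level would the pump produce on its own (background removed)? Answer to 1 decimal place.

73.5 dB SPL

Remove the background by subtracting linear intensities:
L_src = 10·log₁₀(10^(79.1/10) − 10^(77.7/10)) = 10·log₁₀(22400000) = 73.5 dB SPL.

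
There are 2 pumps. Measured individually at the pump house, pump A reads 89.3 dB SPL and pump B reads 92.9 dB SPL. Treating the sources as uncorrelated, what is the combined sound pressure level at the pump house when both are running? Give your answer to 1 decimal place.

Uncorrelated sources add in intensity (power), not in dB.
L_total = 10·log₁₀(10^(89.3/10) + 10^(92.9/10)) = 10·log₁₀(2801000000) = 94.5 dB SPL.

94.5 dB SPL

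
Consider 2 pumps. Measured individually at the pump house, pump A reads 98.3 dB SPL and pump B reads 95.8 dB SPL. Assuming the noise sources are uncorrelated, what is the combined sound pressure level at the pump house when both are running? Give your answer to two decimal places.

100.24 dB SPL

Add the sources as powers (linear), then convert back to dB:
L_total = 10·log₁₀(10^(98.3/10) + 10^(95.8/10)) = 10·log₁₀(10563000000) = 100.24 dB SPL.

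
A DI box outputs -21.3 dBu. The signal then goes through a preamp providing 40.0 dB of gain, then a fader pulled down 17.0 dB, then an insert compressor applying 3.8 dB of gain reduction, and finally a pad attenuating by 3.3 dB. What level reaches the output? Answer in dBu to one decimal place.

-5.4 dBu

Gain stages sum in dB:
-21.3 + 40.0 − 17.0 − 3.8 − 3.3 = -5.4 dBu.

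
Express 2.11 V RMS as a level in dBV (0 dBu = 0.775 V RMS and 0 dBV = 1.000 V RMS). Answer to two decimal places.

dBV = 20·log₁₀(V / 1.000 V).
20·log₁₀(2.11/1.000) = +6.49 dBV.

+6.49 dBV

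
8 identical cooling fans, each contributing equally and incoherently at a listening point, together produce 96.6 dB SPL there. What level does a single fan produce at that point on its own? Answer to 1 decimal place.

87.6 dB SPL

8 equal incoherent sources add 10·log₁₀(8) = 9.03 dB over one source.
L_one = 96.6 − 9.03 = 87.6 dB SPL.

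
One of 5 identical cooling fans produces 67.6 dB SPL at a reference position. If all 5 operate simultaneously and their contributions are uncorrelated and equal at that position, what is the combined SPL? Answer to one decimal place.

74.6 dB SPL

5 equal incoherent sources raise the level by 10·log₁₀(5) = 6.99 dB.
L_total = 67.6 + 6.99 = 74.6 dB SPL.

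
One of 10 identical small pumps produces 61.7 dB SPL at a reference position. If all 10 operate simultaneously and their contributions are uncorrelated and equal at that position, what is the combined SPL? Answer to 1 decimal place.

71.7 dB SPL

10 equal incoherent sources raise the level by 10·log₁₀(10) = 10.00 dB.
L_total = 61.7 + 10.00 = 71.7 dB SPL.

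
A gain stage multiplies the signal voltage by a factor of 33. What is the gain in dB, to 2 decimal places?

30.37 dB

Voltage ratio → dB uses the 20·log₁₀ form:
20·log₁₀(33) = 30.37 dB.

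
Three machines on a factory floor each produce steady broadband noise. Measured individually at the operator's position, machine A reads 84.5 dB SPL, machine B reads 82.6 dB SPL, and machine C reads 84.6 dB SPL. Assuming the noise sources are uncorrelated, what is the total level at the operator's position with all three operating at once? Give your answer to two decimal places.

Uncorrelated sources add in intensity (power), not in dB.
L_total = 10·log₁₀(10^(84.5/10) + 10^(82.6/10) + 10^(84.6/10)) = 10·log₁₀(752200000) = 88.76 dB SPL.

88.76 dB SPL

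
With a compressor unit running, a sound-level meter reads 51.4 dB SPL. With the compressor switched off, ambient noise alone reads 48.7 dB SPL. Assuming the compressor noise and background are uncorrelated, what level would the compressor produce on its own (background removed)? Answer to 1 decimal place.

Remove the background by subtracting linear intensities:
L_src = 10·log₁₀(10^(51.4/10) − 10^(48.7/10)) = 10·log₁₀(63910) = 48.1 dB SPL.

48.1 dB SPL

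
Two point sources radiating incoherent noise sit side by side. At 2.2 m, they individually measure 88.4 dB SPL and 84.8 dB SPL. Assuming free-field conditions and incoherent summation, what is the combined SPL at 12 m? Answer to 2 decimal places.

Combined at 2.2 m: 10·log₁₀(10^(88.4/10)+10^(84.8/10)) = 89.973 dB SPL.
Then apply −20·log₁₀(12/2.2) = -14.735 dB → 75.24 dB SPL.

75.24 dB SPL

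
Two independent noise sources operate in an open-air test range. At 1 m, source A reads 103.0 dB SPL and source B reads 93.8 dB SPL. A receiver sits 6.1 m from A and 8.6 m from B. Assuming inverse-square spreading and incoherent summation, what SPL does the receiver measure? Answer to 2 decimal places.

87.55 dB SPL

At the listener: L_A = 103.0 − 20·log₁₀(6.1) = 87.293 dB; L_B = 93.8 − 20·log₁₀(8.6) = 75.110 dB.
Combined: 10·log₁₀(10^(87.293/10)+10^(75.110/10)) = 87.55 dB SPL.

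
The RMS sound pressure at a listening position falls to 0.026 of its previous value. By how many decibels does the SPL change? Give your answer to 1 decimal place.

Sound pressure is an amplitude quantity: ΔL = 20·log₁₀(p₂/p₁).
20·log₁₀(0.026) = -31.7 dB.

-31.7 dB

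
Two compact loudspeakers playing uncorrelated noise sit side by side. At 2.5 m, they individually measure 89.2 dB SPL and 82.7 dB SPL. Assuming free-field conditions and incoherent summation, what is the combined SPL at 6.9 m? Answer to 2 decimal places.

Combined at 2.5 m: 10·log₁₀(10^(89.2/10)+10^(82.7/10)) = 90.077 dB SPL.
Then apply −20·log₁₀(6.9/2.5) = -8.818 dB → 81.26 dB SPL.

81.26 dB SPL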